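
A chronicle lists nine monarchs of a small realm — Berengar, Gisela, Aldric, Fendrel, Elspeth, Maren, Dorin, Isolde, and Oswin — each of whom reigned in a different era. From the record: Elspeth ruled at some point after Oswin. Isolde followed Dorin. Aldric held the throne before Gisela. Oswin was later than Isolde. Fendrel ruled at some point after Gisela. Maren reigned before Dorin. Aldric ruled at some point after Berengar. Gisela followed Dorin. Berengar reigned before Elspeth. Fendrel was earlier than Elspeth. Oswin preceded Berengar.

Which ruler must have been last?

Elspeth

Every other ruler has a chain of constraints placing them before Elspeth, so Elspeth is last.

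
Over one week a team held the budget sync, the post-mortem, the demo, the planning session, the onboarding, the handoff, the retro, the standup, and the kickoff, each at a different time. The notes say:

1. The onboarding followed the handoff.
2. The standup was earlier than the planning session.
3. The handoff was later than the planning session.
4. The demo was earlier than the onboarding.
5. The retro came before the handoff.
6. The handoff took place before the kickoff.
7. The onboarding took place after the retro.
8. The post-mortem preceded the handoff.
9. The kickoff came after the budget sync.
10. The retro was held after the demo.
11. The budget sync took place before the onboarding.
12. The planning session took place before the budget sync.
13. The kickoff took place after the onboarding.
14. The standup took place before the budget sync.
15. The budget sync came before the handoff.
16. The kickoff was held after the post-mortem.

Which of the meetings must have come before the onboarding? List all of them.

Directly stated before the onboarding: the budget sync, the demo, the handoff, and the retro.
The planning session reaches the onboarding via the planning session → the budget sync → the onboarding.
The post-mortem reaches the onboarding via the post-mortem → the handoff → the onboarding.
The standup reaches the onboarding via the standup → the budget sync → the onboarding.
No chain forces the kickoff ahead of the onboarding.

the budget sync, the demo, the handoff, the planning session, the post-mortem, the retro, the standup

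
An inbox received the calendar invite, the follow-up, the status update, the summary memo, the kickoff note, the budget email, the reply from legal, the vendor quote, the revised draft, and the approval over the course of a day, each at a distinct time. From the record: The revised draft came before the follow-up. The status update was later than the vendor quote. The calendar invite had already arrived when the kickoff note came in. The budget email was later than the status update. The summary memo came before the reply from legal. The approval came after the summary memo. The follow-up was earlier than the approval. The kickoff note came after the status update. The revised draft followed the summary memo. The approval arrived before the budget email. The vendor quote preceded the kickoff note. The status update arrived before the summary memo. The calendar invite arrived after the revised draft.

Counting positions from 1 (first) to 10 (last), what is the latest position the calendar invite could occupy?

9

The calendar invite must come before the kickoff note — 1 message forced after it.
Everything else can be placed before the calendar invite in some valid order, so the calendar invite can sit as late as position 10 − 1 = 9.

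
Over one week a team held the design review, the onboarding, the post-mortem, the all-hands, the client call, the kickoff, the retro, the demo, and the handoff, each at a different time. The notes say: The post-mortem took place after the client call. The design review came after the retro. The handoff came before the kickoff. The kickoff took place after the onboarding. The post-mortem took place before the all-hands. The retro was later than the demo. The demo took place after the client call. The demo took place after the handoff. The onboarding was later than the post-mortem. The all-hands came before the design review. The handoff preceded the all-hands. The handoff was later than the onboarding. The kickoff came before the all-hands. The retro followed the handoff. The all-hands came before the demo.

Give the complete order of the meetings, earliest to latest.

The constraints fix every adjacent pair, so only one ordering works:
the client call → the post-mortem → the onboarding → the handoff → the kickoff → the all-hands → the demo → the retro → the design review.

the client call, the post-mortem, the onboarding, the handoff, the kickoff, the all-hands, the demo, the retro, the design review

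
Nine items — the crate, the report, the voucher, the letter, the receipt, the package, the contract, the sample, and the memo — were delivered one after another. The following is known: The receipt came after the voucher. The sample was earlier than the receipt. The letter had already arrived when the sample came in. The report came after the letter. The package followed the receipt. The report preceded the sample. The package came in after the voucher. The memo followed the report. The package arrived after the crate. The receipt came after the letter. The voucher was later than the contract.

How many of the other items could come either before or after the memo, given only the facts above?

6

Forced before the memo: the letter and the report.
That leaves the contract, the crate, the package, the receipt, the sample, and the voucher with no forced order relative to the memo — 6.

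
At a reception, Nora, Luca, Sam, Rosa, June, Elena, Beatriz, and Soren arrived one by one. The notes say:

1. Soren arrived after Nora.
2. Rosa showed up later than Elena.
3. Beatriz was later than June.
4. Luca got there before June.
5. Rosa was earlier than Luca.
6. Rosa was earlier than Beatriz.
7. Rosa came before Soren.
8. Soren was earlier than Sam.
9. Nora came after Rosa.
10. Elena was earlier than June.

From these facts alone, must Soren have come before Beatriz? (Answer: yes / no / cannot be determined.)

No chain of stated constraints runs from Soren to Beatriz, and none runs from Beatriz to Soren either.
So the relative order of Soren and Beatriz is not fixed by the given facts.

cannot be determined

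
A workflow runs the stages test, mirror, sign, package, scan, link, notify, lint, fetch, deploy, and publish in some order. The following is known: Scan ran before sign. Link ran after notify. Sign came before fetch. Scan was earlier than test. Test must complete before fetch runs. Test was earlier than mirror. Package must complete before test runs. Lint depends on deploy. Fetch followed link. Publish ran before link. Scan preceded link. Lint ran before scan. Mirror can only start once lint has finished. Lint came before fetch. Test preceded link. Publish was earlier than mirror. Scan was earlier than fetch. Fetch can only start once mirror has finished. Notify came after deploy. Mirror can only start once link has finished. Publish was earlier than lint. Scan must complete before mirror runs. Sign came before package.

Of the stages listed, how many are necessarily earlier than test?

6

Directly stated before test: package and scan.
Deploy reaches test via deploy → lint → scan → test.
Lint reaches test via lint → scan → test.
Publish reaches test via publish → lint → scan → test.
Likewise sign reaches test by chaining the stated constraints.
That's deploy, lint, package, publish, scan, and sign — 6 in all.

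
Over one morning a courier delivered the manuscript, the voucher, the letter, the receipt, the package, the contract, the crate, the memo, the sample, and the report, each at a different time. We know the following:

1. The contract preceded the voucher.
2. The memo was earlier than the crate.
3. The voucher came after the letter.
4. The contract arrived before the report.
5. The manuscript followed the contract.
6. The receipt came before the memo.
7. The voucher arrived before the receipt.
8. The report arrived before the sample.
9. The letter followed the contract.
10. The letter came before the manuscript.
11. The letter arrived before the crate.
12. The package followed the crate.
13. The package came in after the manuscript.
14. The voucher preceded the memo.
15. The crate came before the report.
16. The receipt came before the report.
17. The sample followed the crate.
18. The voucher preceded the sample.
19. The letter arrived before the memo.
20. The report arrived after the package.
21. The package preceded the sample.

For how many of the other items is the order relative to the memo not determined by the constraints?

1

Forced before the memo: the contract, the letter, the receipt, and the voucher; forced after the memo: the crate, the package, the report, and the sample.
That leaves the manuscript with no forced order relative to the memo — 1.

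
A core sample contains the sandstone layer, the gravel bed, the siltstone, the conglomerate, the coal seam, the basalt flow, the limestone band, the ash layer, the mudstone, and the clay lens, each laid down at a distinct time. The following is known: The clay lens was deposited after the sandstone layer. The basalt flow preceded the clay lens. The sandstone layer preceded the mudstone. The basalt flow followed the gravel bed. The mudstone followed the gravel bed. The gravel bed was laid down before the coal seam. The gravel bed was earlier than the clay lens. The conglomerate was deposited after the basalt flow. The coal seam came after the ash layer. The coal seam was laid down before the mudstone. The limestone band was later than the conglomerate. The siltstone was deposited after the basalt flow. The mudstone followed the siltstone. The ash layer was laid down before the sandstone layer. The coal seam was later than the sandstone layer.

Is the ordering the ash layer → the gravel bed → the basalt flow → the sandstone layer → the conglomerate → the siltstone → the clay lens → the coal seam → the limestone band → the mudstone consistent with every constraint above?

yes

Check each stated constraint against the proposed order — e.g. the ash layer is ahead of the coal seam; the gravel bed is ahead of the mudstone. Every pair is in the required order; nothing is violated.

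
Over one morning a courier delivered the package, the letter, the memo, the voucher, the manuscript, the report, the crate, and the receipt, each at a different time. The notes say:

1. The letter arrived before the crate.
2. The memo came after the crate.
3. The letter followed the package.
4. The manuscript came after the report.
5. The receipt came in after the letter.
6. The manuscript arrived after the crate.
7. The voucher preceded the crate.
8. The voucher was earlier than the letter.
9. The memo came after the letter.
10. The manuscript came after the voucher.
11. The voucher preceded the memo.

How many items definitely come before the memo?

4

Directly stated before the memo: the crate, the letter, and the voucher.
The package reaches the memo via the package → the letter → the memo.
No chain forces the receipt (or any of the others) ahead of the memo.
That's the crate, the letter, the package, and the voucher — 4 in all.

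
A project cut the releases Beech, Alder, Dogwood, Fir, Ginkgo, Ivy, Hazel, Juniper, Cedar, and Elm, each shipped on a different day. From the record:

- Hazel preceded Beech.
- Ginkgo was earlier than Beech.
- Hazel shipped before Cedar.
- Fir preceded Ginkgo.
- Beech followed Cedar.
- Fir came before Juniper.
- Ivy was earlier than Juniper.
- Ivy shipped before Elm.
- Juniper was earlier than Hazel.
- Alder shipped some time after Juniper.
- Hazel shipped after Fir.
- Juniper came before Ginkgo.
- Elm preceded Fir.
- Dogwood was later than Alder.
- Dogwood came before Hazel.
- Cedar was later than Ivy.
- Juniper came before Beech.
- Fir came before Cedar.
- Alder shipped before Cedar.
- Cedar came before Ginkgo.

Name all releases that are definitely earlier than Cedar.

Directly stated before Cedar: Alder, Fir, Hazel, and Ivy.
Dogwood reaches Cedar via Dogwood → Hazel → Cedar.
Elm reaches Cedar via Elm → Fir → Cedar.
Juniper reaches Cedar via Juniper → Hazel → Cedar.

Alder, Dogwood, Elm, Fir, Hazel, Ivy, Juniper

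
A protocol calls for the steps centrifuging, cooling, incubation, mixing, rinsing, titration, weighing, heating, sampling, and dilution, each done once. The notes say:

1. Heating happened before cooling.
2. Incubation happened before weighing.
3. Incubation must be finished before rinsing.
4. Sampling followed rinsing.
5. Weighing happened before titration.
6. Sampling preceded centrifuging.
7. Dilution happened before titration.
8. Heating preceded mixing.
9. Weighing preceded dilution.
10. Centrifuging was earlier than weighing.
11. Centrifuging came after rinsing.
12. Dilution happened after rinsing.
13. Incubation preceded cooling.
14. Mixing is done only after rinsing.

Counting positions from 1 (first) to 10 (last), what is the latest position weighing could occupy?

8

Weighing must come before dilution and titration — 2 steps forced after it.
Everything else can be placed before weighing in some valid order, so weighing can sit as late as position 10 − 2 = 8.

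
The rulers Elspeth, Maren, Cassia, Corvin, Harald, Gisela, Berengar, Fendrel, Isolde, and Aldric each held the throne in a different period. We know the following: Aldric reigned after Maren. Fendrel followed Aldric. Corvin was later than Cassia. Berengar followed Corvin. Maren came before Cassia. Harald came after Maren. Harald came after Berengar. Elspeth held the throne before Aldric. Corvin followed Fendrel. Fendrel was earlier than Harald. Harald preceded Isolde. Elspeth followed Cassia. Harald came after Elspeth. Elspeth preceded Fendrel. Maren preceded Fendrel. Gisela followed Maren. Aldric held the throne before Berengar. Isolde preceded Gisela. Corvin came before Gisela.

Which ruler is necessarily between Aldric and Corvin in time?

Fendrel

Tracing the constraints gives Aldric → Fendrel → Corvin, so Fendrel sits after Aldric and before Corvin.
No other ruler is forced both after Aldric and before Corvin.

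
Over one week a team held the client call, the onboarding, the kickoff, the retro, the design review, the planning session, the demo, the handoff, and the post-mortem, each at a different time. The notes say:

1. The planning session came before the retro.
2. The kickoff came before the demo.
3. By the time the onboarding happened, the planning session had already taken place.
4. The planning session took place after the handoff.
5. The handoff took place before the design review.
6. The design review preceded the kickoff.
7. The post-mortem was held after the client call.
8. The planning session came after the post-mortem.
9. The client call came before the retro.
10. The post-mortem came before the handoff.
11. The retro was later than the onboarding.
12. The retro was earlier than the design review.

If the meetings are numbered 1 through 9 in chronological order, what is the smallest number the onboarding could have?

5

The client call, the handoff, the planning session, and the post-mortem must all come before the onboarding — 4 forced predecessors.
Nothing else is forced ahead of the onboarding, so its earliest slot is position 4 + 1 = 5.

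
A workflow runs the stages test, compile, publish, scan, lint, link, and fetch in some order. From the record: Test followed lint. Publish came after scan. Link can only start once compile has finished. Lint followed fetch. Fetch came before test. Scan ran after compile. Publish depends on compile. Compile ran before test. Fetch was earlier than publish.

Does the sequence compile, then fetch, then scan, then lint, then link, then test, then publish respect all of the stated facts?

yes

Check each stated constraint against the proposed order — e.g. compile is ahead of test; compile is ahead of publish. Every pair is in the required order; nothing is violated.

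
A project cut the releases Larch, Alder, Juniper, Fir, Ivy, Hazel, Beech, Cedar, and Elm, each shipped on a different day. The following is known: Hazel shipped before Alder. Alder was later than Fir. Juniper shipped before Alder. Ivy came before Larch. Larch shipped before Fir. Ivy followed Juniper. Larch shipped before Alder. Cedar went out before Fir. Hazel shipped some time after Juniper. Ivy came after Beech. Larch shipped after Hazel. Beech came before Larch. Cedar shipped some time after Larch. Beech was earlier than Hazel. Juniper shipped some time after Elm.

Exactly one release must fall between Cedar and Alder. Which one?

Fir

Tracing the constraints gives Cedar → Fir → Alder, so Fir sits after Cedar and before Alder.
No other release is forced both after Cedar and before Alder.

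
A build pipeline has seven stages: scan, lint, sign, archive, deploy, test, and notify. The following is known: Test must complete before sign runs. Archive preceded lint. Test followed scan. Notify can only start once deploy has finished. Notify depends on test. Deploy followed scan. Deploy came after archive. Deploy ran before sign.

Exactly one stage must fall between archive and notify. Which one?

deploy

Tracing the constraints gives archive → deploy → notify, so deploy sits after archive and before notify.
No other stage is forced both after archive and before notify.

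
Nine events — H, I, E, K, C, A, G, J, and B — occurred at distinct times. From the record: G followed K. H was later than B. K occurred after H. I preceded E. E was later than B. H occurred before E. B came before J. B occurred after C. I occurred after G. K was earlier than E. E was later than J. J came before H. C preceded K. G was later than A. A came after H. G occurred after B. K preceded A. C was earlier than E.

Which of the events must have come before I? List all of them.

Directly stated before I: G.
A reaches I via A → G → I.
B reaches I via B → G → I.
C reaches I via C → B → G → I.
Likewise H, J, and K each reach I by chaining the stated constraints.

A, B, C, G, H, J, K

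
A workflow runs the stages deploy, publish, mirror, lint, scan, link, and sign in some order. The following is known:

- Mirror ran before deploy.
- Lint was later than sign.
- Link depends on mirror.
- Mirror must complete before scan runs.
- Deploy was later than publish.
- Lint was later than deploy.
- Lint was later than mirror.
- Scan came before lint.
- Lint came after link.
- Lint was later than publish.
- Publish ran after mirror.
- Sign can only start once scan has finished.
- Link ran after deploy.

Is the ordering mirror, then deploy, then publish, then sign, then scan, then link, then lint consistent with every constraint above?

The constraints require publish before deploy, but in the proposed sequence deploy appears ahead of publish. That one violation is enough.

no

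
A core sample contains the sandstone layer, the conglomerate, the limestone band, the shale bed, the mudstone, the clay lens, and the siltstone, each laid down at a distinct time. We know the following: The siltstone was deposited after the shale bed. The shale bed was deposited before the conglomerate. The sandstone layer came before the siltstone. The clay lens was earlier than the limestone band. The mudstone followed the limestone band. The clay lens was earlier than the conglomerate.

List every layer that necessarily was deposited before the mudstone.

Directly stated before the mudstone: the limestone band.
The clay lens reaches the mudstone via the clay lens → the limestone band → the mudstone.
No chain forces the sandstone layer (or any of the others) ahead of the mudstone.

the clay lens, the limestone band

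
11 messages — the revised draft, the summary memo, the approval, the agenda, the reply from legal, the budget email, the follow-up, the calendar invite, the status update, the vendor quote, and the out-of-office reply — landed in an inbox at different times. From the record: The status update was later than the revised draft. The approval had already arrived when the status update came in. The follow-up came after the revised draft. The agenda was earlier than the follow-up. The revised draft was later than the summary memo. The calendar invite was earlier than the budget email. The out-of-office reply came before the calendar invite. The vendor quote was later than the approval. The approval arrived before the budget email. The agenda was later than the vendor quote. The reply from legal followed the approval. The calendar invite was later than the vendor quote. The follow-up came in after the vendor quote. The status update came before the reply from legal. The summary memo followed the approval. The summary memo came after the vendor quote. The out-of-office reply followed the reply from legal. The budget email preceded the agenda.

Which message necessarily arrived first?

The approval has a chain of constraints placing it before every other message, so the approval must be first.

the approval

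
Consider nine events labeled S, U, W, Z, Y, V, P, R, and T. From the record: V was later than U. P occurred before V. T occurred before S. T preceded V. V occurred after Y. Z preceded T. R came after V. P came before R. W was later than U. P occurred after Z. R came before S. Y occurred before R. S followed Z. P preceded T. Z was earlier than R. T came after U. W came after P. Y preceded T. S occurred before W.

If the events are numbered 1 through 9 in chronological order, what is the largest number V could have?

6

V must come before R, S, and W — 3 events forced after it.
Everything else can be placed before V in some valid order, so V can sit as late as position 9 − 3 = 6.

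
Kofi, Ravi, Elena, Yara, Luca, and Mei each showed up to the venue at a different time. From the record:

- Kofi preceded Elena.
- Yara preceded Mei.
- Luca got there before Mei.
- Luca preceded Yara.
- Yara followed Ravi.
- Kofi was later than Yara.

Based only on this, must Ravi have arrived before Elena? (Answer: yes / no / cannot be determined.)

Chain the constraints: Ravi → Yara → Kofi → Elena. Each link is directly stated, so Ravi comes before Elena.

yes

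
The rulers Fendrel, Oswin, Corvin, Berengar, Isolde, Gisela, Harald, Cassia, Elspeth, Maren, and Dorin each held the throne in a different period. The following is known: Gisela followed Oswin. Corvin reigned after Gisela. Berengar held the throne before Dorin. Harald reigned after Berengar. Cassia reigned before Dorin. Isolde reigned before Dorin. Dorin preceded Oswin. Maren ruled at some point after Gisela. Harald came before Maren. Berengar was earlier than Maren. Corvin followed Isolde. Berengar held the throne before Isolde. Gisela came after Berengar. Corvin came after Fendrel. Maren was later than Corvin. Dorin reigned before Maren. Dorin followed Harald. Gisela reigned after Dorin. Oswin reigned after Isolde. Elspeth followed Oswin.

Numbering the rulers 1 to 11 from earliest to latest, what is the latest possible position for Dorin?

Dorin must come before Corvin, Elspeth, Gisela, Maren, and Oswin — 5 rulers forced after them.
Everything else can be placed before Dorin in some valid order, so Dorin can sit as late as position 11 − 5 = 6.

6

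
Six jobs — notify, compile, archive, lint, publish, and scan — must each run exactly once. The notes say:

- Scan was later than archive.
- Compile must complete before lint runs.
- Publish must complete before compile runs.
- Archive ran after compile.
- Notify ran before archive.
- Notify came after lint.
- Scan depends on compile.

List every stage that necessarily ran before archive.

compile, lint, notify, publish

Directly stated before archive: compile and notify.
Lint reaches archive via lint → notify → archive.
Publish reaches archive via publish → compile → archive.
No chain forces scan ahead of archive.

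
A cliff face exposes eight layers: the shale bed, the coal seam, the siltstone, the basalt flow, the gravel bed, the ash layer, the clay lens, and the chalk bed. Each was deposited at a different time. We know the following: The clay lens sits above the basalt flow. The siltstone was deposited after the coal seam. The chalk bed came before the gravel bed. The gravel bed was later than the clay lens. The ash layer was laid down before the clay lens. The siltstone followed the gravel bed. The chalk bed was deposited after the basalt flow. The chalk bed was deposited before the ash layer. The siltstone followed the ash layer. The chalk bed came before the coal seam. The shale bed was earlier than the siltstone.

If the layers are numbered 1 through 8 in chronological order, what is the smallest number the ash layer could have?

The basalt flow and the chalk bed must both come before the ash layer — 2 forced predecessors.
Nothing else is forced ahead of the ash layer, so its earliest slot is position 2 + 1 = 3.

3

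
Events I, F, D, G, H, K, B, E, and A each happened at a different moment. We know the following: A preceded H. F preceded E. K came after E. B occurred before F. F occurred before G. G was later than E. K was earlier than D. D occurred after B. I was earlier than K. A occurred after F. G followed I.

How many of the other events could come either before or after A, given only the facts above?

Forced before A: B and F; forced after A: H.
That leaves D, E, G, I, and K with no forced order relative to A — 5.

5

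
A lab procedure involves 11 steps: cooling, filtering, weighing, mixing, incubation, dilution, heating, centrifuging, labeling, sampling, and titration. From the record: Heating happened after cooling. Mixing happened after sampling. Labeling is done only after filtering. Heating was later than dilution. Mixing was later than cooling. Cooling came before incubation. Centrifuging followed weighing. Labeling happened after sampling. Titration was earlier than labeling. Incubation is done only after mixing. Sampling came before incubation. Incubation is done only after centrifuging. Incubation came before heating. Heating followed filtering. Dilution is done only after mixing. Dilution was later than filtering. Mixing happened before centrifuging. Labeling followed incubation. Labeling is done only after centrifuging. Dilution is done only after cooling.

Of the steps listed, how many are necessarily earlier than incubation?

Directly stated before incubation: centrifuging, cooling, mixing, and sampling.
Weighing reaches incubation via weighing → centrifuging → incubation.
That's centrifuging, cooling, mixing, sampling, and weighing — 5 in all.

5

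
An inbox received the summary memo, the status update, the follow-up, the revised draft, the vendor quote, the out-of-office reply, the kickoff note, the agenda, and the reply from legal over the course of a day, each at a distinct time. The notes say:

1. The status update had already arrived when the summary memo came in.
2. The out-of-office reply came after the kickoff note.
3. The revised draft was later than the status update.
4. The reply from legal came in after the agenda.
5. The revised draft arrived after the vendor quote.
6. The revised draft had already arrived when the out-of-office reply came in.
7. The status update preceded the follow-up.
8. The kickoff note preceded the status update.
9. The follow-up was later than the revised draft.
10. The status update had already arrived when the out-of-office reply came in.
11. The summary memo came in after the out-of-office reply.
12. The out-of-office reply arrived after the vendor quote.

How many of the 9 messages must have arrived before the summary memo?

Directly stated before the summary memo: the out-of-office reply and the status update.
The kickoff note reaches the summary memo via the kickoff note → the status update → the summary memo.
The revised draft reaches the summary memo via the revised draft → the out-of-office reply → the summary memo.
The vendor quote reaches the summary memo via the vendor quote → the out-of-office reply → the summary memo.
No chain forces the agenda (or any of the others) ahead of the summary memo.
That's the kickoff note, the out-of-office reply, the revised draft, the status update, and the vendor quote — 5 in all.

5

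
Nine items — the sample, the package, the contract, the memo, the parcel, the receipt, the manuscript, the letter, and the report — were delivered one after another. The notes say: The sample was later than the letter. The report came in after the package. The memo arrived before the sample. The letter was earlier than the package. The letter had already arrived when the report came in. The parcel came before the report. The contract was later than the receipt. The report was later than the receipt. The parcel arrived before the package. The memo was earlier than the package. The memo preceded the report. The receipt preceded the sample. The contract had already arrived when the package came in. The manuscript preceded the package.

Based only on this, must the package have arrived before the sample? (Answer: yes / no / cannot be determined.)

cannot be determined

No chain of stated constraints runs from the package to the sample, and none runs from the sample to the package either.
So the relative order of the package and the sample is not fixed by the given facts.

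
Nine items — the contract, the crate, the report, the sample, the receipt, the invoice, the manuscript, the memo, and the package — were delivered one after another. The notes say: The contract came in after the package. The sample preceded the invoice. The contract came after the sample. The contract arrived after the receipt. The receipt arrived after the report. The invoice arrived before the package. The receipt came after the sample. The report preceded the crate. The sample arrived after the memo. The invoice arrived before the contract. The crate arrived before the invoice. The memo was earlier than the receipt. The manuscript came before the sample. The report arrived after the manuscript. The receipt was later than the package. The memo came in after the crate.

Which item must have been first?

the manuscript

The manuscript has a chain of constraints placing it before every other item, so the manuscript must be first.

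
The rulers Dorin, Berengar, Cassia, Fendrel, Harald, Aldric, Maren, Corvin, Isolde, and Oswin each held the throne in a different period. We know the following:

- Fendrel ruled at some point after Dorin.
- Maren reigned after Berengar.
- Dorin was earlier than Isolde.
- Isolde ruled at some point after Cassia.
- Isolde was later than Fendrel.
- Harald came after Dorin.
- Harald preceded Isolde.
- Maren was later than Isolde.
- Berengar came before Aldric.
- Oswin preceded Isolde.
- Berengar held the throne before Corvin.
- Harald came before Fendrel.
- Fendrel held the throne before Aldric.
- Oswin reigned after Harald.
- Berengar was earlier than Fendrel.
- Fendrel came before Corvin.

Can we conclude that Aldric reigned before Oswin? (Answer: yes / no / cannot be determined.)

cannot be determined

No chain of stated constraints runs from Aldric to Oswin, and none runs from Oswin to Aldric either.
So the relative order of Aldric and Oswin is not fixed by the given facts.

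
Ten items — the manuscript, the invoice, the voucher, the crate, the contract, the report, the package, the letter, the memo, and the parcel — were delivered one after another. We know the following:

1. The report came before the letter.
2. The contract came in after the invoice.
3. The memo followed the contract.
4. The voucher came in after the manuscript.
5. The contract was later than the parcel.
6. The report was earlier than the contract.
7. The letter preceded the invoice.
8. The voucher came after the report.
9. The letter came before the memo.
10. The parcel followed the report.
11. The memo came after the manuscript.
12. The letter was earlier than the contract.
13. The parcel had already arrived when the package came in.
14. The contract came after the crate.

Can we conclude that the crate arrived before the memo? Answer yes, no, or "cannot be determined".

yes

Chain the constraints: the crate → the contract → the memo. Each link is directly stated, so the crate comes before the memo.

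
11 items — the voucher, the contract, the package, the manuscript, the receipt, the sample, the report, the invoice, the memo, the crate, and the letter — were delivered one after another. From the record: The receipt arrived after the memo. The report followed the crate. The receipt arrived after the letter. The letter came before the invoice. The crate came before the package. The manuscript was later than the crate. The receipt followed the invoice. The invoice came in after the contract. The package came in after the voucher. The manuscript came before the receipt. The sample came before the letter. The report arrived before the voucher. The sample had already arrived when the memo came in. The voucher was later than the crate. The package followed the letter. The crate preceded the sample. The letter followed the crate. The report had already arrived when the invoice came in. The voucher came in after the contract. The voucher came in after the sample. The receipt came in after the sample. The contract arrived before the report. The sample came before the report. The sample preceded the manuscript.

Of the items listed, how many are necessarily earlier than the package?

6

Directly stated before the package: the crate, the letter, and the voucher.
The contract reaches the package via the contract → the voucher → the package.
The report reaches the package via the report → the voucher → the package.
The sample reaches the package via the sample → the letter → the package.
No chain forces the receipt (or any of the others) ahead of the package.
That's the contract, the crate, the letter, the report, the sample, and the voucher — 6 in all.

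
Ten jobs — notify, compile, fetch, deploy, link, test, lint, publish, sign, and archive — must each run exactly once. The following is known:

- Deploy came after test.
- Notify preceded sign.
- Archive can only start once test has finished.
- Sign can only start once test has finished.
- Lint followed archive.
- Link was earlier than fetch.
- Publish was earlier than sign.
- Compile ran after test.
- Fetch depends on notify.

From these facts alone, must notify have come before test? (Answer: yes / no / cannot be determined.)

No chain of stated constraints runs from notify to test, and none runs from test to notify either.
So the relative order of notify and test is not fixed by the given facts.

cannot be determined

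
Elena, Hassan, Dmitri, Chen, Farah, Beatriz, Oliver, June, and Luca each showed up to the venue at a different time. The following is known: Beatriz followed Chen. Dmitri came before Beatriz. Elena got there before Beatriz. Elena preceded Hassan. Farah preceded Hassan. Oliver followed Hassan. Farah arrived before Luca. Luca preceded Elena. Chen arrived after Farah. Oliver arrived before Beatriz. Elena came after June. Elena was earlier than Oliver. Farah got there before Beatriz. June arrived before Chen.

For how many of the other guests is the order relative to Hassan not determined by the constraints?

Forced before Hassan: Elena, Farah, June, and Luca; forced after Hassan: Beatriz and Oliver.
That leaves Chen and Dmitri with no forced order relative to Hassan — 2.

2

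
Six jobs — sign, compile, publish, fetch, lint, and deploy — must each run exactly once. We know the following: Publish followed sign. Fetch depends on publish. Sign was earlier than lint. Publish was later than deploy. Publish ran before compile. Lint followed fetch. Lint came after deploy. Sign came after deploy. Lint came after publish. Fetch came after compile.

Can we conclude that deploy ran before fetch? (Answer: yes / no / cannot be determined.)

yes

Chain the constraints: deploy → publish → fetch. Each link is directly stated, so deploy comes before fetch.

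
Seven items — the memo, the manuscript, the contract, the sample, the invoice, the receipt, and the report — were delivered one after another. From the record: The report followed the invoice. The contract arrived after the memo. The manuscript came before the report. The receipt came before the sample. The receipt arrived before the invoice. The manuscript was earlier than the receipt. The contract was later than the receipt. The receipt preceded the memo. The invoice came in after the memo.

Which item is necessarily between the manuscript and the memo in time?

Tracing the constraints gives the manuscript → the receipt → the memo, so the receipt sits after the manuscript and before the memo.
No other item is forced both after the manuscript and before the memo.

the receipt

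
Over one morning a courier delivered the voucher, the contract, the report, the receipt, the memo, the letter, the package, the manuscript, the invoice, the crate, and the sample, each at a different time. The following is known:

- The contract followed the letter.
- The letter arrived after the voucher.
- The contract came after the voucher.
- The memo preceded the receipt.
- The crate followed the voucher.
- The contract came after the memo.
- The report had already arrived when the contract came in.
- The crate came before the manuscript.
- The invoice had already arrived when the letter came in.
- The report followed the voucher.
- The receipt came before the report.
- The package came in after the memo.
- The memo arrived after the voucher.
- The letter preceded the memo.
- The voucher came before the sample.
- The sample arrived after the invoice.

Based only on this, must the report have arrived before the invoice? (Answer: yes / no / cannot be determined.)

no

Tracing the constraints gives the invoice → the letter → the memo → the receipt → the report, so the invoice must come before the report.
That means the report cannot be before the invoice.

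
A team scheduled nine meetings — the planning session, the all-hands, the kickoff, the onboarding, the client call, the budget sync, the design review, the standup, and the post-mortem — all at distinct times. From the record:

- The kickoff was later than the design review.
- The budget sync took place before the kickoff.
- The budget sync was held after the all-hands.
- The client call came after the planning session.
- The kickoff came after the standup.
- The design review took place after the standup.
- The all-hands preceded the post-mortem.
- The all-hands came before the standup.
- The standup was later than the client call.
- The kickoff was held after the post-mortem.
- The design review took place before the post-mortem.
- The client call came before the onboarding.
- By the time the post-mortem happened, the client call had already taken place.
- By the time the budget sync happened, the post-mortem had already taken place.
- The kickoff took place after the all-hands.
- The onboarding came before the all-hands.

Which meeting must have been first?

the planning session

The planning session has a chain of constraints placing it before every other meeting, so the planning session must be first.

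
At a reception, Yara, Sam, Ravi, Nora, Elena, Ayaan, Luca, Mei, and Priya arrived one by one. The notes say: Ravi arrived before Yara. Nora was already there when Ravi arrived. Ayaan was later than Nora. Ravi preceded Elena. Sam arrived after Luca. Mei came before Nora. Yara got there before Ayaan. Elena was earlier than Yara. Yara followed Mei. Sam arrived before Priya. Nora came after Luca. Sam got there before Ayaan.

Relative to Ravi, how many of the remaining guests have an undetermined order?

Forced before Ravi: Luca, Mei, and Nora; forced after Ravi: Ayaan, Elena, and Yara.
That leaves Priya and Sam with no forced order relative to Ravi — 2.

2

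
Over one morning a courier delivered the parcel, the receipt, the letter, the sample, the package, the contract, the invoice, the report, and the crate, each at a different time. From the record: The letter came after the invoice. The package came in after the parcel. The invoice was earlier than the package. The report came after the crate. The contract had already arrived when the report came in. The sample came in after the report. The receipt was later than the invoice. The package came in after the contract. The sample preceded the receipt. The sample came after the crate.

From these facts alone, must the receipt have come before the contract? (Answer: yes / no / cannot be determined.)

Tracing the constraints gives the contract → the report → the sample → the receipt, so the contract must come before the receipt.
That means the receipt cannot be before the contract.

no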